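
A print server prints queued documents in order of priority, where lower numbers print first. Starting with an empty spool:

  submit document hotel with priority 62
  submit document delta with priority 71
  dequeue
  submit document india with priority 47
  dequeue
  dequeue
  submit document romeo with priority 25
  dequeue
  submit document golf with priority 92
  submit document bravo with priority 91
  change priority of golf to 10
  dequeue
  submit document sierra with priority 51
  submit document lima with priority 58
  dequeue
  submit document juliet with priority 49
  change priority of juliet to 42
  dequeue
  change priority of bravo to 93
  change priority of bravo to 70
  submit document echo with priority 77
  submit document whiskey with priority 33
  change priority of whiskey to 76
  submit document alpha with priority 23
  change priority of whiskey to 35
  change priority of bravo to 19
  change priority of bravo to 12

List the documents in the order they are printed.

hotel, india, delta, romeo, golf, sierra, juliet

add hotel (priority 62) → {hotel:62}
add delta (priority 71) → {hotel:62, delta:71}
dequeue → hotel; now {delta:71}
add india (priority 47) → {india:47, delta:71}
dequeue → india; now {delta:71}
dequeue → delta; now {}
add romeo (priority 25) → {romeo:25}
dequeue → romeo; now {}
add golf (priority 92) → {golf:92}
add bravo (priority 91) → {bravo:91, golf:92}
update golf to priority 10 → {golf:10, bravo:91}
dequeue → golf; now {bravo:91}
add sierra (priority 51) → {sierra:51, bravo:91}
add lima (priority 58) → {sierra:51, lima:58, bravo:91}
dequeue → sierra; now {lima:58, bravo:91}
add juliet (priority 49) → {juliet:49, lima:58, bravo:91}
update juliet to priority 42 → {juliet:42, lima:58, bravo:91}
dequeue → juliet; now {lima:58, bravo:91}
update bravo to priority 93 → {lima:58, bravo:93}
update bravo to priority 70 → {lima:58, bravo:70}
add echo (priority 77) → {lima:58, bravo:70, echo:77}
add whiskey (priority 33) → {whiskey:33, lima:58, bravo:70, echo:77}
update whiskey to priority 76 → {lima:58, bravo:70, whiskey:76, echo:77}
add alpha (priority 23) → {alpha:23, lima:58, bravo:70, whiskey:76, echo:77}
update whiskey to priority 35 → {alpha:23, whiskey:35, lima:58, bravo:70, echo:77}
update bravo to priority 19 → {bravo:19, alpha:23, whiskey:35, lima:58, echo:77}
update bravo to priority 12 → {bravo:12, alpha:23, whiskey:35, lima:58, echo:77}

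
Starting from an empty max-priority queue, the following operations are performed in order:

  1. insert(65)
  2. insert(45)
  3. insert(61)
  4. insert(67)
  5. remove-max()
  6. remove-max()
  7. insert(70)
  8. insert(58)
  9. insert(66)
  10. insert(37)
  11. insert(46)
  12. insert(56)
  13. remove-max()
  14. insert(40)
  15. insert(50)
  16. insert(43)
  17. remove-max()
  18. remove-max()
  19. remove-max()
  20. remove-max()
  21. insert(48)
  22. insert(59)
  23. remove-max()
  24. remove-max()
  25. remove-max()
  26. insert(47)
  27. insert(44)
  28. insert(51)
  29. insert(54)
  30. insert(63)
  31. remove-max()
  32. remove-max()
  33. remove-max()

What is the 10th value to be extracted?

insert 65 → {65}
insert 45 → {65, 45}
insert 61 → {65, 61, 45}
insert 67 → {67, 65, 61, 45}
remove-max → 67; now {65, 61, 45}
remove-max → 65; now {61, 45}
insert 70 → {70, 61, 45}
insert 58 → {70, 61, 58, 45}
insert 66 → {70, 66, 61, 58, 45}
insert 37 → {70, 66, 61, 58, 45, 37}
insert 46 → {70, 66, 61, 58, 46, 45, 37}
insert 56 → {70, 66, 61, 58, 56, 46, 45, 37}
remove-max → 70; now {66, 61, 58, 56, 46, 45, 37}
insert 40 → {66, 61, 58, 56, 46, 45, 40, 37}
insert 50 → {66, 61, 58, 56, 50, 46, 45, 40, 37}
insert 43 → {66, 61, 58, 56, 50, 46, 45, 43, 40, 37}
remove-max → 66; now {61, 58, 56, 50, 46, 45, 43, 40, 37}
remove-max → 61; now {58, 56, 50, 46, 45, 43, 40, 37}
remove-max → 58; now {56, 50, 46, 45, 43, 40, 37}
remove-max → 56; now {50, 46, 45, 43, 40, 37}
insert 48 → {50, 48, 46, 45, 43, 40, 37}
insert 59 → {59, 50, 48, 46, 45, 43, 40, 37}
remove-max → 59; now {50, 48, 46, 45, 43, 40, 37}
remove-max → 50; now {48, 46, 45, 43, 40, 37}
remove-max → 48; now {46, 45, 43, 40, 37}
insert 47 → {47, 46, 45, 43, 40, 37}
insert 44 → {47, 46, 45, 44, 43, 40, 37}
insert 51 → {51, 47, 46, 45, 44, 43, 40, 37}
insert 54 → {54, 51, 47, 46, 45, 44, 43, 40, 37}
insert 63 → {63, 54, 51, 47, 46, 45, 44, 43, 40, 37}
remove-max → 63; now {54, 51, 47, 46, 45, 44, 43, 40, 37}
remove-max → 54; now {51, 47, 46, 45, 44, 43, 40, 37}
remove-max → 51; now {47, 46, 45, 44, 43, 40, 37}

48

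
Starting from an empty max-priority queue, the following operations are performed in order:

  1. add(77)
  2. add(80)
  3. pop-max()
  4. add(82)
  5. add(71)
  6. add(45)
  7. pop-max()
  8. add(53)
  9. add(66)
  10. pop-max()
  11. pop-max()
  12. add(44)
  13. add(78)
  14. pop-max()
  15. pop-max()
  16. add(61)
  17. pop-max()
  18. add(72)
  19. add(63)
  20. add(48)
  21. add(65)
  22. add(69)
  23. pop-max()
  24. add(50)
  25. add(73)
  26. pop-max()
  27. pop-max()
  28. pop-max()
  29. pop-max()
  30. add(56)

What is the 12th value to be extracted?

insert 77 → {77}
insert 80 → {80, 77}
pop-max → 80; now {77}
insert 82 → {82, 77}
insert 71 → {82, 77, 71}
insert 45 → {82, 77, 71, 45}
pop-max → 82; now {77, 71, 45}
insert 53 → {77, 71, 53, 45}
insert 66 → {77, 71, 66, 53, 45}
pop-max → 77; now {71, 66, 53, 45}
pop-max → 71; now {66, 53, 45}
insert 44 → {66, 53, 45, 44}
insert 78 → {78, 66, 53, 45, 44}
pop-max → 78; now {66, 53, 45, 44}
pop-max → 66; now {53, 45, 44}
insert 61 → {61, 53, 45, 44}
pop-max → 61; now {53, 45, 44}
insert 72 → {72, 53, 45, 44}
insert 63 → {72, 63, 53, 45, 44}
insert 48 → {72, 63, 53, 48, 45, 44}
insert 65 → {72, 65, 63, 53, 48, 45, 44}
insert 69 → {72, 69, 65, 63, 53, 48, 45, 44}
pop-max → 72; now {69, 65, 63, 53, 48, 45, 44}
insert 50 → {69, 65, 63, 53, 50, 48, 45, 44}
insert 73 → {73, 69, 65, 63, 53, 50, 48, 45, 44}
pop-max → 73; now {69, 65, 63, 53, 50, 48, 45, 44}
pop-max → 69; now {65, 63, 53, 50, 48, 45, 44}
pop-max → 65; now {63, 53, 50, 48, 45, 44}
pop-max → 63; now {53, 50, 48, 45, 44}
insert 56 → {56, 53, 50, 48, 45, 44}

63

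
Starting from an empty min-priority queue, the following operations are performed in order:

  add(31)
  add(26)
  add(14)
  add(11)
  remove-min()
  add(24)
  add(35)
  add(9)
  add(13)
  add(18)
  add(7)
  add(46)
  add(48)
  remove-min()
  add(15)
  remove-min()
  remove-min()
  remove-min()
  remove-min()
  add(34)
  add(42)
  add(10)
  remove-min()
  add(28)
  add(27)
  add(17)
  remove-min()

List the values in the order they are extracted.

[11, 7, 9, 13, 14, 15, 10, 17]

insert 31 → {31}
insert 26 → {26, 31}
insert 14 → {14, 26, 31}
insert 11 → {11, 14, 26, 31}
remove-min → 11; now {14, 26, 31}
insert 24 → {14, 24, 26, 31}
insert 35 → {14, 24, 26, 31, 35}
insert 9 → {9, 14, 24, 26, 31, 35}
insert 13 → {9, 13, 14, 24, 26, 31, 35}
insert 18 → {9, 13, 14, 18, 24, 26, 31, 35}
insert 7 → {7, 9, 13, 14, 18, 24, 26, 31, 35}
insert 46 → {7, 9, 13, 14, 18, 24, 26, 31, 35, 46}
insert 48 → {7, 9, 13, 14, 18, 24, 26, 31, 35, 46, 48}
remove-min → 7; now {9, 13, 14, 18, 24, 26, 31, 35, 46, 48}
insert 15 → {9, 13, 14, 15, 18, 24, 26, 31, 35, 46, 48}
remove-min → 9; now {13, 14, 15, 18, 24, 26, 31, 35, 46, 48}
remove-min → 13; now {14, 15, 18, 24, 26, 31, 35, 46, 48}
remove-min → 14; now {15, 18, 24, 26, 31, 35, 46, 48}
remove-min → 15; now {18, 24, 26, 31, 35, 46, 48}
insert 34 → {18, 24, 26, 31, 34, 35, 46, 48}
insert 42 → {18, 24, 26, 31, 34, 35, 42, 46, 48}
insert 10 → {10, 18, 24, 26, 31, 34, 35, 42, 46, 48}
remove-min → 10; now {18, 24, 26, 31, 34, 35, 42, 46, 48}
insert 28 → {18, 24, 26, 28, 31, 34, 35, 42, 46, 48}
insert 27 → {18, 24, 26, 27, 28, 31, 34, 35, 42, 46, 48}
insert 17 → {17, 18, 24, 26, 27, 28, 31, 34, 35, 42, 46, 48}
remove-min → 17; now {18, 24, 26, 27, 28, 31, 34, 35, 42, 46, 48}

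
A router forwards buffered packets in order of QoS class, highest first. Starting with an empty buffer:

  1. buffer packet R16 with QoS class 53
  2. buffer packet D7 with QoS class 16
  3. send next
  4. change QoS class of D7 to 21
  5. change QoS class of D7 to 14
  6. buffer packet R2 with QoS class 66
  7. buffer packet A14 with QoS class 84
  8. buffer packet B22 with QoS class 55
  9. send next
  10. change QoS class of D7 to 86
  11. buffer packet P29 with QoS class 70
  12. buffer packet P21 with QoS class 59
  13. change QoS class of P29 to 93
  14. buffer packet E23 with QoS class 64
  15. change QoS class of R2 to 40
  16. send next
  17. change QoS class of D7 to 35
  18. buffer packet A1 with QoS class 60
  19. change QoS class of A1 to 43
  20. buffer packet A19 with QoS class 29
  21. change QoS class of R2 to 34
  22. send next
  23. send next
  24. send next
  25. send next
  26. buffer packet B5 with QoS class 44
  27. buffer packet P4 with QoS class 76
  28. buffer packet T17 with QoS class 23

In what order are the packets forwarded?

add R16 (QoS class 53) → {R16:53}
add D7 (QoS class 16) → {R16:53, D7:16}
send next → R16; now {D7:16}
update D7 to QoS class 21 → {D7:21}
update D7 to QoS class 14 → {D7:14}
add R2 (QoS class 66) → {R2:66, D7:14}
add A14 (QoS class 84) → {A14:84, R2:66, D7:14}
add B22 (QoS class 55) → {A14:84, R2:66, B22:55, D7:14}
send next → A14; now {R2:66, B22:55, D7:14}
update D7 to QoS class 86 → {D7:86, R2:66, B22:55}
add P29 (QoS class 70) → {D7:86, P29:70, R2:66, B22:55}
add P21 (QoS class 59) → {D7:86, P29:70, R2:66, P21:59, B22:55}
update P29 to QoS class 93 → {P29:93, D7:86, R2:66, P21:59, B22:55}
add E23 (QoS class 64) → {P29:93, D7:86, R2:66, E23:64, P21:59, B22:55}
update R2 to QoS class 40 → {P29:93, D7:86, E23:64, P21:59, B22:55, R2:40}
send next → P29; now {D7:86, E23:64, P21:59, B22:55, R2:40}
update D7 to QoS class 35 → {E23:64, P21:59, B22:55, R2:40, D7:35}
add A1 (QoS class 60) → {E23:64, A1:60, P21:59, B22:55, R2:40, D7:35}
update A1 to QoS class 43 → {E23:64, P21:59, B22:55, A1:43, R2:40, D7:35}
add A19 (QoS class 29) → {E23:64, P21:59, B22:55, A1:43, R2:40, D7:35, A19:29}
update R2 to QoS class 34 → {E23:64, P21:59, B22:55, A1:43, D7:35, R2:34, A19:29}
send next → E23; now {P21:59, B22:55, A1:43, D7:35, R2:34, A19:29}
send next → P21; now {B22:55, A1:43, D7:35, R2:34, A19:29}
send next → B22; now {A1:43, D7:35, R2:34, A19:29}
send next → A1; now {D7:35, R2:34, A19:29}
add B5 (QoS class 44) → {B5:44, D7:35, R2:34, A19:29}
add P4 (QoS class 76) → {P4:76, B5:44, D7:35, R2:34, A19:29}
add T17 (QoS class 23) → {P4:76, B5:44, D7:35, R2:34, A19:29, T17:23}

R16, A14, P29, E23, P21, B22, A1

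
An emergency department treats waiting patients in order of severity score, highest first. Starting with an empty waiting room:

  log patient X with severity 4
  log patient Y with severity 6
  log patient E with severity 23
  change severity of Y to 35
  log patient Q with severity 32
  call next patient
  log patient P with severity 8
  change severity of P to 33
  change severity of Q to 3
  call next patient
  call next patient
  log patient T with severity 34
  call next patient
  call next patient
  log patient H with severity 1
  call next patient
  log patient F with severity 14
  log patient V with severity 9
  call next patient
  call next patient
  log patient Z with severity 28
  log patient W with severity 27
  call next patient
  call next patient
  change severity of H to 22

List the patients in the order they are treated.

add X (severity 4) → {X:4}
add Y (severity 6) → {Y:6, X:4}
add E (severity 23) → {E:23, Y:6, X:4}
update Y to severity 35 → {Y:35, E:23, X:4}
add Q (severity 32) → {Y:35, Q:32, E:23, X:4}
call next patient → Y; now {Q:32, E:23, X:4}
add P (severity 8) → {Q:32, E:23, P:8, X:4}
update P to severity 33 → {P:33, Q:32, E:23, X:4}
update Q to severity 3 → {P:33, E:23, X:4, Q:3}
call next patient → P; now {E:23, X:4, Q:3}
call next patient → E; now {X:4, Q:3}
add T (severity 34) → {T:34, X:4, Q:3}
call next patient → T; now {X:4, Q:3}
call next patient → X; now {Q:3}
add H (severity 1) → {Q:3, H:1}
call next patient → Q; now {H:1}
add F (severity 14) → {F:14, H:1}
add V (severity 9) → {F:14, V:9, H:1}
call next patient → F; now {V:9, H:1}
call next patient → V; now {H:1}
add Z (severity 28) → {Z:28, H:1}
add W (severity 27) → {Z:28, W:27, H:1}
call next patient → Z; now {W:27, H:1}
call next patient → W; now {H:1}
update H to severity 22 → {H:22}

Y → P → E → T → X → Q → F → V → Z → W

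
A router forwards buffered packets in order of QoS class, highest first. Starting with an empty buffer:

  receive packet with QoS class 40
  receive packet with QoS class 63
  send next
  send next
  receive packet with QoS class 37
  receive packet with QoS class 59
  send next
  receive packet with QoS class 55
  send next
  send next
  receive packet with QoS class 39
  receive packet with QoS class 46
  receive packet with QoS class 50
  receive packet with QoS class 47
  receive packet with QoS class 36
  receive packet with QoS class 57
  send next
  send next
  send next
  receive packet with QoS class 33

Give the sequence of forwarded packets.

63, 40, 59, 55, 37, 57, 50, 47

insert 40 → {40}
insert 63 → {63, 40}
send next → 63; now {40}
send next → 40; now {}
insert 37 → {37}
insert 59 → {59, 37}
send next → 59; now {37}
insert 55 → {55, 37}
send next → 55; now {37}
send next → 37; now {}
insert 39 → {39}
insert 46 → {46, 39}
insert 50 → {50, 46, 39}
insert 47 → {50, 47, 46, 39}
insert 36 → {50, 47, 46, 39, 36}
insert 57 → {57, 50, 47, 46, 39, 36}
send next → 57; now {50, 47, 46, 39, 36}
send next → 50; now {47, 46, 39, 36}
send next → 47; now {46, 39, 36}
insert 33 → {46, 39, 36, 33}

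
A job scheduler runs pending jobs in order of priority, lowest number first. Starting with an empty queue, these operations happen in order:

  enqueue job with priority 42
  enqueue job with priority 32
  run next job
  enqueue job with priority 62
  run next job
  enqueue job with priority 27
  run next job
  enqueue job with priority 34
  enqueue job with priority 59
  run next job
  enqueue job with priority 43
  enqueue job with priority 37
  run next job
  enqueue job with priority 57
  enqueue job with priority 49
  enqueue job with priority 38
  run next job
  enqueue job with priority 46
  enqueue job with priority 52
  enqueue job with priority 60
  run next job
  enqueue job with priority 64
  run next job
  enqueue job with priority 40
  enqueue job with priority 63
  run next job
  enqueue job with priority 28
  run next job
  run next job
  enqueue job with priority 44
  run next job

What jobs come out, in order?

[32, 42, 27, 34, 37, 38, 43, 46, 40, 28, 49, 44]

insert 42 → {42}
insert 32 → {32, 42}
run next job → 32; now {42}
insert 62 → {42, 62}
run next job → 42; now {62}
insert 27 → {27, 62}
run next job → 27; now {62}
insert 34 → {34, 62}
insert 59 → {34, 59, 62}
run next job → 34; now {59, 62}
insert 43 → {43, 59, 62}
insert 37 → {37, 43, 59, 62}
run next job → 37; now {43, 59, 62}
insert 57 → {43, 57, 59, 62}
insert 49 → {43, 49, 57, 59, 62}
insert 38 → {38, 43, 49, 57, 59, 62}
run next job → 38; now {43, 49, 57, 59, 62}
insert 46 → {43, 46, 49, 57, 59, 62}
insert 52 → {43, 46, 49, 52, 57, 59, 62}
insert 60 → {43, 46, 49, 52, 57, 59, 60, 62}
run next job → 43; now {46, 49, 52, 57, 59, 60, 62}
insert 64 → {46, 49, 52, 57, 59, 60, 62, 64}
run next job → 46; now {49, 52, 57, 59, 60, 62, 64}
insert 40 → {40, 49, 52, 57, 59, 60, 62, 64}
insert 63 → {40, 49, 52, 57, 59, 60, 62, 63, 64}
run next job → 40; now {49, 52, 57, 59, 60, 62, 63, 64}
insert 28 → {28, 49, 52, 57, 59, 60, 62, 63, 64}
run next job → 28; now {49, 52, 57, 59, 60, 62, 63, 64}
run next job → 49; now {52, 57, 59, 60, 62, 63, 64}
insert 44 → {44, 52, 57, 59, 60, 62, 63, 64}
run next job → 44; now {52, 57, 59, 60, 62, 63, 64}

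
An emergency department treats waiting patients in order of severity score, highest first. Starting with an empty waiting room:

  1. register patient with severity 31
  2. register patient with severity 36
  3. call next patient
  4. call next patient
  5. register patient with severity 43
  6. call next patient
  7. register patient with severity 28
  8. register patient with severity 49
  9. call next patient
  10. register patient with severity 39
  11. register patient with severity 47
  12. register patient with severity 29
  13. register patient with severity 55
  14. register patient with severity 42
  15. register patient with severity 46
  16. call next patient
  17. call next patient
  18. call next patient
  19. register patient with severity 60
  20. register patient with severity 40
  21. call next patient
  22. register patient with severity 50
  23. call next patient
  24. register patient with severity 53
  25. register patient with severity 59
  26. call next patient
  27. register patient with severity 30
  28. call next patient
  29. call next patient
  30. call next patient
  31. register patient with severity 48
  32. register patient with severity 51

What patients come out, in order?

insert 31 → {31}
insert 36 → {36, 31}
call next patient → 36; now {31}
call next patient → 31; now {}
insert 43 → {43}
call next patient → 43; now {}
insert 28 → {28}
insert 49 → {49, 28}
call next patient → 49; now {28}
insert 39 → {39, 28}
insert 47 → {47, 39, 28}
insert 29 → {47, 39, 29, 28}
insert 55 → {55, 47, 39, 29, 28}
insert 42 → {55, 47, 42, 39, 29, 28}
insert 46 → {55, 47, 46, 42, 39, 29, 28}
call next patient → 55; now {47, 46, 42, 39, 29, 28}
call next patient → 47; now {46, 42, 39, 29, 28}
call next patient → 46; now {42, 39, 29, 28}
insert 60 → {60, 42, 39, 29, 28}
insert 40 → {60, 42, 40, 39, 29, 28}
call next patient → 60; now {42, 40, 39, 29, 28}
insert 50 → {50, 42, 40, 39, 29, 28}
call next patient → 50; now {42, 40, 39, 29, 28}
insert 53 → {53, 42, 40, 39, 29, 28}
insert 59 → {59, 53, 42, 40, 39, 29, 28}
call next patient → 59; now {53, 42, 40, 39, 29, 28}
insert 30 → {53, 42, 40, 39, 30, 29, 28}
call next patient → 53; now {42, 40, 39, 30, 29, 28}
call next patient → 42; now {40, 39, 30, 29, 28}
call next patient → 40; now {39, 30, 29, 28}
insert 48 → {48, 39, 30, 29, 28}
insert 51 → {51, 48, 39, 30, 29, 28}

[36, 31, 43, 49, 55, 47, 46, 60, 50, 59, 53, 42, 40]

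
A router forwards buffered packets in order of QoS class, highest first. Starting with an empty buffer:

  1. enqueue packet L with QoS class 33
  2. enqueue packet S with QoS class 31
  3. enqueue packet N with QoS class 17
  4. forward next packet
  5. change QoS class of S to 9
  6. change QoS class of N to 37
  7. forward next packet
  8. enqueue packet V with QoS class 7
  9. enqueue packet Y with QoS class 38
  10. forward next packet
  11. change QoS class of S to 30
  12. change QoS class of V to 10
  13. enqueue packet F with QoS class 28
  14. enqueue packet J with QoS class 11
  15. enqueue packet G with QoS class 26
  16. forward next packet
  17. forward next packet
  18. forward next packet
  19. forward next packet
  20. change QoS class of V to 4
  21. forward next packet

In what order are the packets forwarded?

add L (QoS class 33) → {L:33}
add S (QoS class 31) → {L:33, S:31}
add N (QoS class 17) → {L:33, S:31, N:17}
forward next packet → L; now {S:31, N:17}
update S to QoS class 9 → {N:17, S:9}
update N to QoS class 37 → {N:37, S:9}
forward next packet → N; now {S:9}
add V (QoS class 7) → {S:9, V:7}
add Y (QoS class 38) → {Y:38, S:9, V:7}
forward next packet → Y; now {S:9, V:7}
update S to QoS class 30 → {S:30, V:7}
update V to QoS class 10 → {S:30, V:10}
add F (QoS class 28) → {S:30, F:28, V:10}
add J (QoS class 11) → {S:30, F:28, J:11, V:10}
add G (QoS class 26) → {S:30, F:28, G:26, J:11, V:10}
forward next packet → S; now {F:28, G:26, J:11, V:10}
forward next packet → F; now {G:26, J:11, V:10}
forward next packet → G; now {J:11, V:10}
forward next packet → J; now {V:10}
update V to QoS class 4 → {V:4}
forward next packet → V; now {}

L, N, Y, S, F, G, J, V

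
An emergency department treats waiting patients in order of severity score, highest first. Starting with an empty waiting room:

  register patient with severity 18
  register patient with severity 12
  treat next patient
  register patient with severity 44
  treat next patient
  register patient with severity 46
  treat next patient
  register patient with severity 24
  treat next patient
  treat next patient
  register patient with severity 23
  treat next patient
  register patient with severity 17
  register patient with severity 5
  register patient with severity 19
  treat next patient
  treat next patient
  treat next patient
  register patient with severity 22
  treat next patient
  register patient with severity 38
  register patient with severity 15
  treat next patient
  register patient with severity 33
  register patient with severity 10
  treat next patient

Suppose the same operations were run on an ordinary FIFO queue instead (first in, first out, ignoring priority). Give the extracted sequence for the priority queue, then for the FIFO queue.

insert 18 → {18}
insert 12 → {18, 12}
treat next patient → 18; now {12}
insert 44 → {44, 12}
treat next patient → 44; now {12}
insert 46 → {46, 12}
treat next patient → 46; now {12}
insert 24 → {24, 12}
treat next patient → 24; now {12}
treat next patient → 12; now {}
insert 23 → {23}
treat next patient → 23; now {}
insert 17 → {17}
insert 5 → {17, 5}
insert 19 → {19, 17, 5}
treat next patient → 19; now {17, 5}
treat next patient → 17; now {5}
treat next patient → 5; now {}
insert 22 → {22}
treat next patient → 22; now {}
insert 38 → {38}
insert 15 → {38, 15}
treat next patient → 38; now {15}
insert 33 → {33, 15}
insert 10 → {33, 15, 10}
treat next patient → 33; now {15, 10}

priority queue: [18, 44, 46, 24, 12, 23, 19, 17, 5, 22, 38, 33]; FIFO queue: [18, 12, 44, 46, 24, 23, 17, 5, 19, 22, 38, 15]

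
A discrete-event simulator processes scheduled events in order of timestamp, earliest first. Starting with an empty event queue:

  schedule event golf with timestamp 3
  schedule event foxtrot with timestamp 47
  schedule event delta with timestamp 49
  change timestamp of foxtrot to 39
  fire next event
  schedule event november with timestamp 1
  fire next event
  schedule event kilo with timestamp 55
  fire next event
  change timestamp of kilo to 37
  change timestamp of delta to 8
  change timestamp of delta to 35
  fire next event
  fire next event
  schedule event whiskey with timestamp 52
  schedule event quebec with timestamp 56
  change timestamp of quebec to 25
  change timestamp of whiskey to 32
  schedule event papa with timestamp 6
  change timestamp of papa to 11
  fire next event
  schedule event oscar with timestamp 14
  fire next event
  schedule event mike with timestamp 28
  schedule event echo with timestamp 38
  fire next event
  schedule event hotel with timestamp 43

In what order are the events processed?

add golf (timestamp 3) → {golf:3}
add foxtrot (timestamp 47) → {golf:3, foxtrot:47}
add delta (timestamp 49) → {golf:3, foxtrot:47, delta:49}
update foxtrot to timestamp 39 → {golf:3, foxtrot:39, delta:49}
fire next event → golf; now {foxtrot:39, delta:49}
add november (timestamp 1) → {november:1, foxtrot:39, delta:49}
fire next event → november; now {foxtrot:39, delta:49}
add kilo (timestamp 55) → {foxtrot:39, delta:49, kilo:55}
fire next event → foxtrot; now {delta:49, kilo:55}
update kilo to timestamp 37 → {kilo:37, delta:49}
update delta to timestamp 8 → {delta:8, kilo:37}
update delta to timestamp 35 → {delta:35, kilo:37}
fire next event → delta; now {kilo:37}
fire next event → kilo; now {}
add whiskey (timestamp 52) → {whiskey:52}
add quebec (timestamp 56) → {whiskey:52, quebec:56}
update quebec to timestamp 25 → {quebec:25, whiskey:52}
update whiskey to timestamp 32 → {quebec:25, whiskey:32}
add papa (timestamp 6) → {papa:6, quebec:25, whiskey:32}
update papa to timestamp 11 → {papa:11, quebec:25, whiskey:32}
fire next event → papa; now {quebec:25, whiskey:32}
add oscar (timestamp 14) → {oscar:14, quebec:25, whiskey:32}
fire next event → oscar; now {quebec:25, whiskey:32}
add mike (timestamp 28) → {quebec:25, mike:28, whiskey:32}
add echo (timestamp 38) → {quebec:25, mike:28, whiskey:32, echo:38}
fire next event → quebec; now {mike:28, whiskey:32, echo:38}
add hotel (timestamp 43) → {mike:28, whiskey:32, echo:38, hotel:43}

[golf, november, foxtrot, delta, kilo, papa, oscar, quebec]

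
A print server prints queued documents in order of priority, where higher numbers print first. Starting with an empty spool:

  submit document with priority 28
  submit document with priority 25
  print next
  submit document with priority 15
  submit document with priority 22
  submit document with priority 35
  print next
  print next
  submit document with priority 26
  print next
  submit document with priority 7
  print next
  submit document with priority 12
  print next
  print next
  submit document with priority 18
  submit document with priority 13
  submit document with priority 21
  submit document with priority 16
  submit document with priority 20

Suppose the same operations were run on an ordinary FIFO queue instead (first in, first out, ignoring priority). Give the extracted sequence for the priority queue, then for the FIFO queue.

insert 28 → {28}
insert 25 → {28, 25}
print next → 28; now {25}
insert 15 → {25, 15}
insert 22 → {25, 22, 15}
insert 35 → {35, 25, 22, 15}
print next → 35; now {25, 22, 15}
print next → 25; now {22, 15}
insert 26 → {26, 22, 15}
print next → 26; now {22, 15}
insert 7 → {22, 15, 7}
print next → 22; now {15, 7}
insert 12 → {15, 12, 7}
print next → 15; now {12, 7}
print next → 12; now {7}
insert 18 → {18, 7}
insert 13 → {18, 13, 7}
insert 21 → {21, 18, 13, 7}
insert 16 → {21, 18, 16, 13, 7}
insert 20 → {21, 20, 18, 16, 13, 7}

priority queue: [28, 35, 25, 26, 22, 15, 12]; FIFO queue: 28, 25, 15, 22, 35, 26, 7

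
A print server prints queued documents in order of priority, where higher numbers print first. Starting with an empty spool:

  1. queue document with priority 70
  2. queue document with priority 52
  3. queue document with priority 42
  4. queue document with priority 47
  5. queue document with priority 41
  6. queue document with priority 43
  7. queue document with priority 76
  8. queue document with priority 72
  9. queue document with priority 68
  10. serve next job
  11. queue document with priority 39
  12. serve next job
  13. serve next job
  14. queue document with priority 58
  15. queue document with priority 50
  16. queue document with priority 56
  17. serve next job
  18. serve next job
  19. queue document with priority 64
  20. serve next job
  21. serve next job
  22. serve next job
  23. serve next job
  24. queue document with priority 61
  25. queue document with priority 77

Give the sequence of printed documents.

insert 70 → {70}
insert 52 → {70, 52}
insert 42 → {70, 52, 42}
insert 47 → {70, 52, 47, 42}
insert 41 → {70, 52, 47, 42, 41}
insert 43 → {70, 52, 47, 43, 42, 41}
insert 76 → {76, 70, 52, 47, 43, 42, 41}
insert 72 → {76, 72, 70, 52, 47, 43, 42, 41}
insert 68 → {76, 72, 70, 68, 52, 47, 43, 42, 41}
serve next job → 76; now {72, 70, 68, 52, 47, 43, 42, 41}
insert 39 → {72, 70, 68, 52, 47, 43, 42, 41, 39}
serve next job → 72; now {70, 68, 52, 47, 43, 42, 41, 39}
serve next job → 70; now {68, 52, 47, 43, 42, 41, 39}
insert 58 → {68, 58, 52, 47, 43, 42, 41, 39}
insert 50 → {68, 58, 52, 50, 47, 43, 42, 41, 39}
insert 56 → {68, 58, 56, 52, 50, 47, 43, 42, 41, 39}
serve next job → 68; now {58, 56, 52, 50, 47, 43, 42, 41, 39}
serve next job → 58; now {56, 52, 50, 47, 43, 42, 41, 39}
insert 64 → {64, 56, 52, 50, 47, 43, 42, 41, 39}
serve next job → 64; now {56, 52, 50, 47, 43, 42, 41, 39}
serve next job → 56; now {52, 50, 47, 43, 42, 41, 39}
serve next job → 52; now {50, 47, 43, 42, 41, 39}
serve next job → 50; now {47, 43, 42, 41, 39}
insert 61 → {61, 47, 43, 42, 41, 39}
insert 77 → {77, 61, 47, 43, 42, 41, 39}

76, 72, 70, 68, 58, 64, 56, 52, 50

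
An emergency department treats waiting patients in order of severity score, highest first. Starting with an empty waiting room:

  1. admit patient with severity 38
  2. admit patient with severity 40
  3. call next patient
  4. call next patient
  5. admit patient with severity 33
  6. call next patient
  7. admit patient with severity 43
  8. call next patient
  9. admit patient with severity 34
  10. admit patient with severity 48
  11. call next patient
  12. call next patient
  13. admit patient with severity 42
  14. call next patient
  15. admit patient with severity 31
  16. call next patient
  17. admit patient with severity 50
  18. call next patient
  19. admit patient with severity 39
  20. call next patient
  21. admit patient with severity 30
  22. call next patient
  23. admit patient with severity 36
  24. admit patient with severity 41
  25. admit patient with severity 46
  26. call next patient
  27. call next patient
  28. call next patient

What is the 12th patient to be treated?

46

insert 38 → {38}
insert 40 → {40, 38}
call next patient → 40; now {38}
call next patient → 38; now {}
insert 33 → {33}
call next patient → 33; now {}
insert 43 → {43}
call next patient → 43; now {}
insert 34 → {34}
insert 48 → {48, 34}
call next patient → 48; now {34}
call next patient → 34; now {}
insert 42 → {42}
call next patient → 42; now {}
insert 31 → {31}
call next patient → 31; now {}
insert 50 → {50}
call next patient → 50; now {}
insert 39 → {39}
call next patient → 39; now {}
insert 30 → {30}
call next patient → 30; now {}
insert 36 → {36}
insert 41 → {41, 36}
insert 46 → {46, 41, 36}
call next patient → 46; now {41, 36}
call next patient → 41; now {36}
call next patient → 36; now {}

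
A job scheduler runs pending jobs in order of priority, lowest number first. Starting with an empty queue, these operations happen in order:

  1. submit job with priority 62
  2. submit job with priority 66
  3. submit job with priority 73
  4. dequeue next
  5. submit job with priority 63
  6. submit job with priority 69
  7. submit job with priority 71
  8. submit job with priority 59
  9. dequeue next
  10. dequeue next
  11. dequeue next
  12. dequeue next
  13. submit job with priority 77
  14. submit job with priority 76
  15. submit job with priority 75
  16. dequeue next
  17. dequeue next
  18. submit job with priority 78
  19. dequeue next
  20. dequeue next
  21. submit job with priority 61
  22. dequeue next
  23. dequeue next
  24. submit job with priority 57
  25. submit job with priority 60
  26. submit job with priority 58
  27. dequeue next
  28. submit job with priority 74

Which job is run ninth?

76

insert 62 → {62}
insert 66 → {62, 66}
insert 73 → {62, 66, 73}
dequeue next → 62; now {66, 73}
insert 63 → {63, 66, 73}
insert 69 → {63, 66, 69, 73}
insert 71 → {63, 66, 69, 71, 73}
insert 59 → {59, 63, 66, 69, 71, 73}
dequeue next → 59; now {63, 66, 69, 71, 73}
dequeue next → 63; now {66, 69, 71, 73}
dequeue next → 66; now {69, 71, 73}
dequeue next → 69; now {71, 73}
insert 77 → {71, 73, 77}
insert 76 → {71, 73, 76, 77}
insert 75 → {71, 73, 75, 76, 77}
dequeue next → 71; now {73, 75, 76, 77}
dequeue next → 73; now {75, 76, 77}
insert 78 → {75, 76, 77, 78}
dequeue next → 75; now {76, 77, 78}
dequeue next → 76; now {77, 78}
insert 61 → {61, 77, 78}
dequeue next → 61; now {77, 78}
dequeue next → 77; now {78}
insert 57 → {57, 78}
insert 60 → {57, 60, 78}
insert 58 → {57, 58, 60, 78}
dequeue next → 57; now {58, 60, 78}
insert 74 → {58, 60, 74, 78}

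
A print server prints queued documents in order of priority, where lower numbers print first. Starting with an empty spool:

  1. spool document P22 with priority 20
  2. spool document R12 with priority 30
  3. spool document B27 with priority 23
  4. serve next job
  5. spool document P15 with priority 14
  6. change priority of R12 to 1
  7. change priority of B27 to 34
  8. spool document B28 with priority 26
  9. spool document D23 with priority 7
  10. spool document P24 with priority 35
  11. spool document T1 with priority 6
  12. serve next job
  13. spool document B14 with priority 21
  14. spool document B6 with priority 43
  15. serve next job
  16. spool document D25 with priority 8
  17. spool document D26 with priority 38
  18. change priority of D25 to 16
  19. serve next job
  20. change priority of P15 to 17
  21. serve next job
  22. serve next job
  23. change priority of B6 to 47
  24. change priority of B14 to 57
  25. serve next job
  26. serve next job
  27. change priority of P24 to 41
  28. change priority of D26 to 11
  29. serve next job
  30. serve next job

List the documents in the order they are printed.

P22 → R12 → T1 → D23 → D25 → P15 → B28 → B27 → D26 → P24

add P22 (priority 20) → {P22:20}
add R12 (priority 30) → {P22:20, R12:30}
add B27 (priority 23) → {P22:20, B27:23, R12:30}
serve next job → P22; now {B27:23, R12:30}
add P15 (priority 14) → {P15:14, B27:23, R12:30}
update R12 to priority 1 → {R12:1, P15:14, B27:23}
update B27 to priority 34 → {R12:1, P15:14, B27:34}
add B28 (priority 26) → {R12:1, P15:14, B28:26, B27:34}
add D23 (priority 7) → {R12:1, D23:7, P15:14, B28:26, B27:34}
add P24 (priority 35) → {R12:1, D23:7, P15:14, B28:26, B27:34, P24:35}
add T1 (priority 6) → {R12:1, T1:6, D23:7, P15:14, B28:26, B27:34, P24:35}
serve next job → R12; now {T1:6, D23:7, P15:14, B28:26, B27:34, P24:35}
add B14 (priority 21) → {T1:6, D23:7, P15:14, B14:21, B28:26, B27:34, P24:35}
add B6 (priority 43) → {T1:6, D23:7, P15:14, B14:21, B28:26, B27:34, P24:35, B6:43}
serve next job → T1; now {D23:7, P15:14, B14:21, B28:26, B27:34, P24:35, B6:43}
add D25 (priority 8) → {D23:7, D25:8, P15:14, B14:21, B28:26, B27:34, P24:35, B6:43}
add D26 (priority 38) → {D23:7, D25:8, P15:14, B14:21, B28:26, B27:34, P24:35, D26:38, B6:43}
update D25 to priority 16 → {D23:7, P15:14, D25:16, B14:21, B28:26, B27:34, P24:35, D26:38, B6:43}
serve next job → D23; now {P15:14, D25:16, B14:21, B28:26, B27:34, P24:35, D26:38, B6:43}
update P15 to priority 17 → {D25:16, P15:17, B14:21, B28:26, B27:34, P24:35, D26:38, B6:43}
serve next job → D25; now {P15:17, B14:21, B28:26, B27:34, P24:35, D26:38, B6:43}
serve next job → P15; now {B14:21, B28:26, B27:34, P24:35, D26:38, B6:43}
update B6 to priority 47 → {B14:21, B28:26, B27:34, P24:35, D26:38, B6:47}
update B14 to priority 57 → {B28:26, B27:34, P24:35, D26:38, B6:47, B14:57}
serve next job → B28; now {B27:34, P24:35, D26:38, B6:47, B14:57}
serve next job → B27; now {P24:35, D26:38, B6:47, B14:57}
update P24 to priority 41 → {D26:38, P24:41, B6:47, B14:57}
update D26 to priority 11 → {D26:11, P24:41, B6:47, B14:57}
serve next job → D26; now {P24:41, B6:47, B14:57}
serve next job → P24; now {B6:47, B14:57}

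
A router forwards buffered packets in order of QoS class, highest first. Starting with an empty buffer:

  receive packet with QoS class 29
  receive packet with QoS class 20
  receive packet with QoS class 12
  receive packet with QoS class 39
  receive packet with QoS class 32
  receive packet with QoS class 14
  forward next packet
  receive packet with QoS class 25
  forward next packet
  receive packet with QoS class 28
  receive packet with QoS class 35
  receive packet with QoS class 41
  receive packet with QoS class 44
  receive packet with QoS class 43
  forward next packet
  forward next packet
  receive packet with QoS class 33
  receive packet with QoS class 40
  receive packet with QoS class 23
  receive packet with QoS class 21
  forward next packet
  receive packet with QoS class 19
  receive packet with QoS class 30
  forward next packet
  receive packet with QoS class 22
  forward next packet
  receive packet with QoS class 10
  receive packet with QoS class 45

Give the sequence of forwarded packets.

[39, 32, 44, 43, 41, 40, 35]

insert 29 → {29}
insert 20 → {29, 20}
insert 12 → {29, 20, 12}
insert 39 → {39, 29, 20, 12}
insert 32 → {39, 32, 29, 20, 12}
insert 14 → {39, 32, 29, 20, 14, 12}
forward next packet → 39; now {32, 29, 20, 14, 12}
insert 25 → {32, 29, 25, 20, 14, 12}
forward next packet → 32; now {29, 25, 20, 14, 12}
insert 28 → {29, 28, 25, 20, 14, 12}
insert 35 → {35, 29, 28, 25, 20, 14, 12}
insert 41 → {41, 35, 29, 28, 25, 20, 14, 12}
insert 44 → {44, 41, 35, 29, 28, 25, 20, 14, 12}
insert 43 → {44, 43, 41, 35, 29, 28, 25, 20, 14, 12}
forward next packet → 44; now {43, 41, 35, 29, 28, 25, 20, 14, 12}
forward next packet → 43; now {41, 35, 29, 28, 25, 20, 14, 12}
insert 33 → {41, 35, 33, 29, 28, 25, 20, 14, 12}
insert 40 → {41, 40, 35, 33, 29, 28, 25, 20, 14, 12}
insert 23 → {41, 40, 35, 33, 29, 28, 25, 23, 20, 14, 12}
insert 21 → {41, 40, 35, 33, 29, 28, 25, 23, 21, 20, 14, 12}
forward next packet → 41; now {40, 35, 33, 29, 28, 25, 23, 21, 20, 14, 12}
insert 19 → {40, 35, 33, 29, 28, 25, 23, 21, 20, 19, 14, 12}
insert 30 → {40, 35, 33, 30, 29, 28, 25, 23, 21, 20, 19, 14, 12}
forward next packet → 40; now {35, 33, 30, 29, 28, 25, 23, 21, 20, 19, 14, 12}
insert 22 → {35, 33, 30, 29, 28, 25, 23, 22, 21, 20, 19, 14, 12}
forward next packet → 35; now {33, 30, 29, 28, 25, 23, 22, 21, 20, 19, 14, 12}
insert 10 → {33, 30, 29, 28, 25, 23, 22, 21, 20, 19, 14, 12, 10}
insert 45 → {45, 33, 30, 29, 28, 25, 23, 22, 21, 20, 19, 14, 12, 10}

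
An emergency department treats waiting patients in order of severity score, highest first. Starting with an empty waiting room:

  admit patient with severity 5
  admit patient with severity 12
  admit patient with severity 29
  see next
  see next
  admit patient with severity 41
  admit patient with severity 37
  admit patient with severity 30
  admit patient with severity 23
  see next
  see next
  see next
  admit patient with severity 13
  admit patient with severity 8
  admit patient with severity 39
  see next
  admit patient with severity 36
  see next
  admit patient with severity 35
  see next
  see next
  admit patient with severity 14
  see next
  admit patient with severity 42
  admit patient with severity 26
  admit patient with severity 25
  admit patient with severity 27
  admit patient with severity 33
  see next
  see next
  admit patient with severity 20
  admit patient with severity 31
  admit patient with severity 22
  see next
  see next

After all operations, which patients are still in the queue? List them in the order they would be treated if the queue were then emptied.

insert 5 → {5}
insert 12 → {12, 5}
insert 29 → {29, 12, 5}
see next → 29; now {12, 5}
see next → 12; now {5}
insert 41 → {41, 5}
insert 37 → {41, 37, 5}
insert 30 → {41, 37, 30, 5}
insert 23 → {41, 37, 30, 23, 5}
see next → 41; now {37, 30, 23, 5}
see next → 37; now {30, 23, 5}
see next → 30; now {23, 5}
insert 13 → {23, 13, 5}
insert 8 → {23, 13, 8, 5}
insert 39 → {39, 23, 13, 8, 5}
see next → 39; now {23, 13, 8, 5}
insert 36 → {36, 23, 13, 8, 5}
see next → 36; now {23, 13, 8, 5}
insert 35 → {35, 23, 13, 8, 5}
see next → 35; now {23, 13, 8, 5}
see next → 23; now {13, 8, 5}
insert 14 → {14, 13, 8, 5}
see next → 14; now {13, 8, 5}
insert 42 → {42, 13, 8, 5}
insert 26 → {42, 26, 13, 8, 5}
insert 25 → {42, 26, 25, 13, 8, 5}
insert 27 → {42, 27, 26, 25, 13, 8, 5}
insert 33 → {42, 33, 27, 26, 25, 13, 8, 5}
see next → 42; now {33, 27, 26, 25, 13, 8, 5}
see next → 33; now {27, 26, 25, 13, 8, 5}
insert 20 → {27, 26, 25, 20, 13, 8, 5}
insert 31 → {31, 27, 26, 25, 20, 13, 8, 5}
insert 22 → {31, 27, 26, 25, 22, 20, 13, 8, 5}
see next → 31; now {27, 26, 25, 22, 20, 13, 8, 5}
see next → 27; now {26, 25, 22, 20, 13, 8, 5}

[26, 25, 22, 20, 13, 8, 5]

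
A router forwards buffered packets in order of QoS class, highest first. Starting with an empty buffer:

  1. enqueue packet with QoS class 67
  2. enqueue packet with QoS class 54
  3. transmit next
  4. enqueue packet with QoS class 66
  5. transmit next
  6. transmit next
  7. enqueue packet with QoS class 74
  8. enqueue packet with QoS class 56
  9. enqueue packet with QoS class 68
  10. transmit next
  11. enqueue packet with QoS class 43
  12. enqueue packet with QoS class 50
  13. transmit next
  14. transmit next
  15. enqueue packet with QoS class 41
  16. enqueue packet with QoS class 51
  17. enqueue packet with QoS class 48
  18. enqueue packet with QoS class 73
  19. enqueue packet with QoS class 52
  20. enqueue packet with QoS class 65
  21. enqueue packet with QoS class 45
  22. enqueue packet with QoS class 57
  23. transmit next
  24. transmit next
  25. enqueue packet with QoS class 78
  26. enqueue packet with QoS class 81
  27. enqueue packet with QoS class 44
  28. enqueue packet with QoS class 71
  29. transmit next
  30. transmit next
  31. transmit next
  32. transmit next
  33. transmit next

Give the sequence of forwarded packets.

insert 67 → {67}
insert 54 → {67, 54}
transmit next → 67; now {54}
insert 66 → {66, 54}
transmit next → 66; now {54}
transmit next → 54; now {}
insert 74 → {74}
insert 56 → {74, 56}
insert 68 → {74, 68, 56}
transmit next → 74; now {68, 56}
insert 43 → {68, 56, 43}
insert 50 → {68, 56, 50, 43}
transmit next → 68; now {56, 50, 43}
transmit next → 56; now {50, 43}
insert 41 → {50, 43, 41}
insert 51 → {51, 50, 43, 41}
insert 48 → {51, 50, 48, 43, 41}
insert 73 → {73, 51, 50, 48, 43, 41}
insert 52 → {73, 52, 51, 50, 48, 43, 41}
insert 65 → {73, 65, 52, 51, 50, 48, 43, 41}
insert 45 → {73, 65, 52, 51, 50, 48, 45, 43, 41}
insert 57 → {73, 65, 57, 52, 51, 50, 48, 45, 43, 41}
transmit next → 73; now {65, 57, 52, 51, 50, 48, 45, 43, 41}
transmit next → 65; now {57, 52, 51, 50, 48, 45, 43, 41}
insert 78 → {78, 57, 52, 51, 50, 48, 45, 43, 41}
insert 81 → {81, 78, 57, 52, 51, 50, 48, 45, 43, 41}
insert 44 → {81, 78, 57, 52, 51, 50, 48, 45, 44, 43, 41}
insert 71 → {81, 78, 71, 57, 52, 51, 50, 48, 45, 44, 43, 41}
transmit next → 81; now {78, 71, 57, 52, 51, 50, 48, 45, 44, 43, 41}
transmit next → 78; now {71, 57, 52, 51, 50, 48, 45, 44, 43, 41}
transmit next → 71; now {57, 52, 51, 50, 48, 45, 44, 43, 41}
transmit next → 57; now {52, 51, 50, 48, 45, 44, 43, 41}
transmit next → 52; now {51, 50, 48, 45, 44, 43, 41}

67, 66, 54, 74, 68, 56, 73, 65, 81, 78, 71, 57, 52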